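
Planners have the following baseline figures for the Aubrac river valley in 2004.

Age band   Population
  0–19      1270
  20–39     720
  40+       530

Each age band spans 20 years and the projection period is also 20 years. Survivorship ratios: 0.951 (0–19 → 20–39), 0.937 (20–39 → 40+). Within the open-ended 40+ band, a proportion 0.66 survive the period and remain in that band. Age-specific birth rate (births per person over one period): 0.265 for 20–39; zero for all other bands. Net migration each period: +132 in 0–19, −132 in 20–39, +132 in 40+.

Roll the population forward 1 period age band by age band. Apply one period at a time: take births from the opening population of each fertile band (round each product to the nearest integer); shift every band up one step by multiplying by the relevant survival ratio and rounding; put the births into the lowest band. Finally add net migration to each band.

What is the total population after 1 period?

2556

— Period 1 —
Births: 720 * 0.265 = 191
20–39: 1270 * 0.951 = 1208
40+: 720 * 0.937 + 530 * 0.66 = 675 + 350 = 1025
Net migration: 0–19 + 132 → 323; 20–39 − 132 → 1076; 40+ + 132 → 1157
Giving 323 / 1076 / 1157.
Total after period 1: 323 + 1076 + 1157 = 2556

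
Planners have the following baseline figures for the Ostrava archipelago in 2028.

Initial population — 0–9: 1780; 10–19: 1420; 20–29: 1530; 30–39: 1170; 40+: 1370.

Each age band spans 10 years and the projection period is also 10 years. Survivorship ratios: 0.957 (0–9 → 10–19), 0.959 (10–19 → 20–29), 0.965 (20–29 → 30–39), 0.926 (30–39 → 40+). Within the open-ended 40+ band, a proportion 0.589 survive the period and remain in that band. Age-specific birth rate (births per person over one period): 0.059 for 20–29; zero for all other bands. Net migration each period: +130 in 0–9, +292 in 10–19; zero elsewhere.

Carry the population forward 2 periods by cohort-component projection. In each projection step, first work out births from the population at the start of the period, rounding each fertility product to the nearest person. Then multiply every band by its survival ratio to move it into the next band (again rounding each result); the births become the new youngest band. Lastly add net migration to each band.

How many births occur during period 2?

Call the bands 1 to 5, youngest first.
After projecting period 1:
Births: 1530 × 0.059 = 90
Band 2: 1780 × 0.957 = 1703
Band 3: 1420 × 0.959 = 1362
Band 4: 1530 × 0.965 = 1476
Band 5: 1170 × 0.926 + 1370 × 0.589 = 1083 + 807 = 1890
Net migration: Band 1 + 130 → 220; Band 2 + 292 → 1995
Population now: 0–9=220, 10–19=1995, 20–29=1362, 30–39=1476, 40+=1890
After projecting period 2:
Births: 1362 × 0.059 = 80
Band 2: 220 × 0.957 = 211
Band 3: 1995 × 0.959 = 1913
Band 4: 1362 × 0.965 = 1314
Band 5: 1476 × 0.926 + 1890 × 0.589 = 1367 + 1113 = 2480
Net migration: Band 1 + 130 → 210; Band 2 + 292 → 503
Population now: 0–9=210, 10–19=503, 20–29=1913, 30–39=1314, 40+=2480

80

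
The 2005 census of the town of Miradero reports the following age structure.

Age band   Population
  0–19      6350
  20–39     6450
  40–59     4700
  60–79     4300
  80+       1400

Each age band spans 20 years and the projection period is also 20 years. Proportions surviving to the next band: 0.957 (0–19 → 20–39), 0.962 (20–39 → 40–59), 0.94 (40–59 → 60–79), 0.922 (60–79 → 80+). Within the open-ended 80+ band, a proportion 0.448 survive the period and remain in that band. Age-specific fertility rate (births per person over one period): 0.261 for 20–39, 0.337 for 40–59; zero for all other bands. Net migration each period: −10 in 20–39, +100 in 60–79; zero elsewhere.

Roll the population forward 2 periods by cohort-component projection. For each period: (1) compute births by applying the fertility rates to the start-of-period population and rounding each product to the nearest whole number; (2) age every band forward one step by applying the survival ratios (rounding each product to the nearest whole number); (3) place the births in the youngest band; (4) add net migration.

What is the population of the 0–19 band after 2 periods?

[period 1]
Births: 6450 × 0.261 = 1683 ; 4700 × 0.337 = 1584 — total 3267
20–39: 6350 × 0.957 = 6077
40–59: 6450 × 0.962 = 6205
60–79: 4700 × 0.94 = 4418
80+: 4300 × 0.922 + 1400 × 0.448 = 3965 + 627 = 4592
Net migration: 20–39 − 10 → 6067; 60–79 + 100 → 4518
End of period: [3267, 6067, 6205, 4518, 4592]
[period 2]
Births: 6067 × 0.261 = 1583 ; 6205 × 0.337 = 2091 — total 3674
20–39: 3267 × 0.957 = 3127
40–59: 6067 × 0.962 = 5836
60–79: 6205 × 0.94 = 5833
80+: 4518 × 0.922 + 4592 × 0.448 = 4166 + 2057 = 6223
Net migration: 20–39 − 10 → 3117; 60–79 + 100 → 5933
End of period: [3674, 3117, 5836, 5933, 6223]

3674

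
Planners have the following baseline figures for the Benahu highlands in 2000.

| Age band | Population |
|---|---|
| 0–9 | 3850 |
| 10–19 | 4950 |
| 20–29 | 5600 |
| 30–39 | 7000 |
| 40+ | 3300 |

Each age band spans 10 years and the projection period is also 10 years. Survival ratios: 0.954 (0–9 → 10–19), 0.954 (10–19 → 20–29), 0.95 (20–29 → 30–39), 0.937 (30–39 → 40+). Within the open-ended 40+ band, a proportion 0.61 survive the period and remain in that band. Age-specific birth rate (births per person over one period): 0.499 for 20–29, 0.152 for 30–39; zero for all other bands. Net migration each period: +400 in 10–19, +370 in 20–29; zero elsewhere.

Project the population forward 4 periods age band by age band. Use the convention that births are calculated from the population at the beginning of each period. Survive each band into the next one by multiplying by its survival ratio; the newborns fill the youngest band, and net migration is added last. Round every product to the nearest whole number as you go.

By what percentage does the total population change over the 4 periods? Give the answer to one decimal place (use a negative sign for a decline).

[period 1]
Births: 5600 * 0.499 = 2794 ; 7000 * 0.152 = 1064 ⇒ total 3858
10–19: 3850 * 0.954 = 3673
20–29: 4950 * 0.954 = 4722
30–39: 5600 * 0.95 = 5320
40+: 7000 * 0.937 + 3300 * 0.61 = 6559 + 2013 = 8572
Net migration: 10–19 + 400 → 4073; 20–29 + 370 → 5092
Population now: 0–9=3858, 10–19=4073, 20–29=5092, 30–39=5320, 40+=8572
[period 2]
Births: 5092 * 0.499 = 2541 ; 5320 * 0.152 = 809 ⇒ total 3350
10–19: 3858 * 0.954 = 3681
20–29: 4073 * 0.954 = 3886
30–39: 5092 * 0.95 = 4837
40+: 5320 * 0.937 + 8572 * 0.61 = 4985 + 5229 = 10214
Net migration: 10–19 + 400 → 4081; 20–29 + 370 → 4256
Population now: 0–9=3350, 10–19=4081, 20–29=4256, 30–39=4837, 40+=10214
[period 3]
Births: 4256 * 0.499 = 2124 ; 4837 * 0.152 = 735 ⇒ total 2859
10–19: 3350 * 0.954 = 3196
20–29: 4081 * 0.954 = 3893
30–39: 4256 * 0.95 = 4043
40+: 4837 * 0.937 + 10214 * 0.61 = 4532 + 6231 = 10763
Net migration: 10–19 + 400 → 3596; 20–29 + 370 → 4263
Population now: 0–9=2859, 10–19=3596, 20–29=4263, 30–39=4043, 40+=10763
[period 4]
Births: 4263 * 0.499 = 2127 ; 4043 * 0.152 = 615 ⇒ total 2742
10–19: 2859 * 0.954 = 2727
20–29: 3596 * 0.954 = 3431
30–39: 4263 * 0.95 = 4050
40+: 4043 * 0.937 + 10763 * 0.61 = 3788 + 6565 = 10353
Net migration: 10–19 + 400 → 3127; 20–29 + 370 → 3801
Population now: 0–9=2742, 10–19=3127, 20–29=3801, 30–39=4050, 40+=10353
Total: 24700 → 24073; change = -627; percentage change = -2.5%

-2.5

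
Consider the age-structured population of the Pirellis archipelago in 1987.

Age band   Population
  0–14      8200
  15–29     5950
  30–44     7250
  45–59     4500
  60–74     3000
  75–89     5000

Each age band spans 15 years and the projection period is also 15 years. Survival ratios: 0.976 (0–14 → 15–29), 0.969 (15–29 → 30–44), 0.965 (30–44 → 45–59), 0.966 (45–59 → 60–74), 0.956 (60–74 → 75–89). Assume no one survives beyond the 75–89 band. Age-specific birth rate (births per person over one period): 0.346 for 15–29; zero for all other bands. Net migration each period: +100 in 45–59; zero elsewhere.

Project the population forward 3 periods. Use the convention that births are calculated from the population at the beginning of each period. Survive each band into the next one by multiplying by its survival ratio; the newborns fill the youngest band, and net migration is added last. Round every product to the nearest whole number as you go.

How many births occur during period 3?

(Groups numbered youngest = 1 to oldest = 6.)
After projecting period 1:
Births: 5950 × 0.346 = 2059
Group 2: 8200 × 0.976 = 8003
Group 3: 5950 × 0.969 = 5766
Group 4: 7250 × 0.965 = 6996
Group 5: 4500 × 0.966 = 4347
Group 6: 3000 × 0.956 = 2868
Net migration: Group 4 + 100 → 7096
Giving 2059 / 8003 / 5766 / 7096 / 4347 / 2868.
After projecting period 2:
Births: 8003 × 0.346 = 2769
Group 2: 2059 × 0.976 = 2010
Group 3: 8003 × 0.969 = 7755
Group 4: 5766 × 0.965 = 5564
Group 5: 7096 × 0.966 = 6855
Group 6: 4347 × 0.956 = 4156
Net migration: Group 4 + 100 → 5664
Giving 2769 / 2010 / 7755 / 5664 / 6855 / 4156.
After projecting period 3:
Births: 2010 × 0.346 = 695
Group 2: 2769 × 0.976 = 2703
Group 3: 2010 × 0.969 = 1948
Group 4: 7755 × 0.965 = 7484
Group 5: 5664 × 0.966 = 5471
Group 6: 6855 × 0.956 = 6553
Net migration: Group 4 + 100 → 7584
Giving 695 / 2703 / 1948 / 7584 / 5471 / 6553.

695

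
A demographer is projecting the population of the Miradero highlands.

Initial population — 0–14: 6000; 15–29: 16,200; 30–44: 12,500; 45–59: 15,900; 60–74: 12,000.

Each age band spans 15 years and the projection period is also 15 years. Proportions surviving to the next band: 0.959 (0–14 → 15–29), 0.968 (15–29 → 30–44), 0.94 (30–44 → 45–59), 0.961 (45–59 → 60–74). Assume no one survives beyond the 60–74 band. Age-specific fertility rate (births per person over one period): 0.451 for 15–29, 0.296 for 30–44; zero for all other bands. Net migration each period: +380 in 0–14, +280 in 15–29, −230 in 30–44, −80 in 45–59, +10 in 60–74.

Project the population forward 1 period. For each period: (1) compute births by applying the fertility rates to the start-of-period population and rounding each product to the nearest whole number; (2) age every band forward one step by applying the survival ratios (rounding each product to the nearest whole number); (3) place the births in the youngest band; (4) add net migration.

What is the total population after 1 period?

After projecting period 1:
Births: 16200 * 0.451 = 7306 ; 12500 * 0.296 = 3700 → 11006
15–29: 6000 * 0.959 = 5754
30–44: 16200 * 0.968 = 15682
45–59: 12500 * 0.94 = 11750
60–74: 15900 * 0.961 = 15280
Net migration: 0–14 + 380 → 11386; 15–29 + 280 → 6034; 30–44 − 230 → 15452; 45–59 − 80 → 11670; 60–74 + 10 → 15290
End of period: [11386, 6034, 15452, 11670, 15290]
Total after period 1: 11386 + 6034 + 15452 + 11670 + 15290 = 59832

59832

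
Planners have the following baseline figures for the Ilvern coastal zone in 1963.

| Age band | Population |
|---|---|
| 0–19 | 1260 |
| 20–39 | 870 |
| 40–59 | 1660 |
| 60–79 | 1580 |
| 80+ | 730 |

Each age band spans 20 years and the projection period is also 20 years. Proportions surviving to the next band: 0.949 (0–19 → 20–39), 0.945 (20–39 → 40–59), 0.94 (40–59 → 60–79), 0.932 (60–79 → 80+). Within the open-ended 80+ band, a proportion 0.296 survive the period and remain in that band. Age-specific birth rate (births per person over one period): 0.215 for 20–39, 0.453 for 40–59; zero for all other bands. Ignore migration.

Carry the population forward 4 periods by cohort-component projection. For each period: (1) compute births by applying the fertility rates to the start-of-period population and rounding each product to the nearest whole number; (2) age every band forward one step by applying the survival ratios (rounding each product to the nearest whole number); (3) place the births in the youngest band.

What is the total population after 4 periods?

Period 1.
Births: 870 * 0.215 = 187, 1660 * 0.453 = 752 — total 939
20–39: 1260 * 0.949 = 1196
40–59: 870 * 0.945 = 822
60–79: 1660 * 0.94 = 1560
80+: 1580 * 0.932 + 730 * 0.296 = 1473 + 216 = 1689
→ [939, 1196, 822, 1560, 1689]
Period 2.
Births: 1196 * 0.215 = 257, 822 * 0.453 = 372 — total 629
20–39: 939 * 0.949 = 891
40–59: 1196 * 0.945 = 1130
60–79: 822 * 0.94 = 773
80+: 1560 * 0.932 + 1689 * 0.296 = 1454 + 500 = 1954
→ [629, 891, 1130, 773, 1954]
Period 3.
Births: 891 * 0.215 = 192, 1130 * 0.453 = 512 — total 704
20–39: 629 * 0.949 = 597
40–59: 891 * 0.945 = 842
60–79: 1130 * 0.94 = 1062
80+: 773 * 0.932 + 1954 * 0.296 = 720 + 578 = 1298
→ [704, 597, 842, 1062, 1298]
Period 4.
Births: 597 * 0.215 = 128, 842 * 0.453 = 381 — total 509
20–39: 704 * 0.949 = 668
40–59: 597 * 0.945 = 564
60–79: 842 * 0.94 = 791
80+: 1062 * 0.932 + 1298 * 0.296 = 990 + 384 = 1374
→ [509, 668, 564, 791, 1374]
Total after period 4: 509 + 668 + 564 + 791 + 1374 = 3906

3906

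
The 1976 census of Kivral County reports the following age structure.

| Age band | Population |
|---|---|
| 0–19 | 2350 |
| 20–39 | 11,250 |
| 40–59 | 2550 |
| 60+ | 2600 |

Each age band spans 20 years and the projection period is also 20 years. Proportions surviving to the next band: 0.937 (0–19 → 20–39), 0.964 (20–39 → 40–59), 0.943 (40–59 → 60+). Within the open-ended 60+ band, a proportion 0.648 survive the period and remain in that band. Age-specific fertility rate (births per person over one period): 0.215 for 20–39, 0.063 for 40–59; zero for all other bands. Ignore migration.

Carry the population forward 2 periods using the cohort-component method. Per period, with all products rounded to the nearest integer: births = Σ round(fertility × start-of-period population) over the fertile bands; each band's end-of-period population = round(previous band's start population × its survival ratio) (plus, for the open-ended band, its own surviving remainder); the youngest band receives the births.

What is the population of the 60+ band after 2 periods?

12877

Call the bands 1 to 4, youngest first.
— Period 1 —
Births: 11250 × 0.215 = 2419, 2550 × 0.063 = 161 → total 2580
Band 2: 2350 × 0.937 = 2202
Band 3: 11250 × 0.964 = 10845
Band 4: 2550 × 0.943 + 2600 × 0.648 = 2405 + 1685 = 4090
→ [2580, 2202, 10845, 4090]
— Period 2 —
Births: 2202 × 0.215 = 473, 10845 × 0.063 = 683 → total 1156
Band 2: 2580 × 0.937 = 2417
Band 3: 2202 × 0.964 = 2123
Band 4: 10845 × 0.943 + 4090 × 0.648 = 10227 + 2650 = 12877
→ [1156, 2417, 2123, 12877]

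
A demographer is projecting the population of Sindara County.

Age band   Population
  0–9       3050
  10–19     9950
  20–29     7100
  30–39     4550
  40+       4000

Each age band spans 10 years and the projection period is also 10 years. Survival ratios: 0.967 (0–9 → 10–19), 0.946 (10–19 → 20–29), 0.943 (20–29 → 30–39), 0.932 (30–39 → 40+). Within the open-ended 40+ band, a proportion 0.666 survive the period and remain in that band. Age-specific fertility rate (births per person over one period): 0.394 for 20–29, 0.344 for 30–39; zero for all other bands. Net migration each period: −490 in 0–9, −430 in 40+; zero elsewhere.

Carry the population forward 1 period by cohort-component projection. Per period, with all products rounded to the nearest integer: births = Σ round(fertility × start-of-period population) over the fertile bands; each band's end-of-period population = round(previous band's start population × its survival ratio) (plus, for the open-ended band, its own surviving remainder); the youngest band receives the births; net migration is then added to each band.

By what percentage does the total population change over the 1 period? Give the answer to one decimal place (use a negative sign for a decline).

— Period 1 —
Births: 7100 × 0.394 = 2797 ; 4550 × 0.344 = 1565 ⇒ total 4362
10–19: 3050 × 0.967 = 2949
20–29: 9950 × 0.946 = 9413
30–39: 7100 × 0.943 = 6695
40+: 4550 × 0.932 + 4000 × 0.666 = 4241 + 2664 = 6905
Net migration: 0–9 − 490 → 3872; 40+ − 430 → 6475
Giving 3872 / 2949 / 9413 / 6695 / 6475.
Total: 28650 → 29404; change = 754; percentage change = 2.6%

2.6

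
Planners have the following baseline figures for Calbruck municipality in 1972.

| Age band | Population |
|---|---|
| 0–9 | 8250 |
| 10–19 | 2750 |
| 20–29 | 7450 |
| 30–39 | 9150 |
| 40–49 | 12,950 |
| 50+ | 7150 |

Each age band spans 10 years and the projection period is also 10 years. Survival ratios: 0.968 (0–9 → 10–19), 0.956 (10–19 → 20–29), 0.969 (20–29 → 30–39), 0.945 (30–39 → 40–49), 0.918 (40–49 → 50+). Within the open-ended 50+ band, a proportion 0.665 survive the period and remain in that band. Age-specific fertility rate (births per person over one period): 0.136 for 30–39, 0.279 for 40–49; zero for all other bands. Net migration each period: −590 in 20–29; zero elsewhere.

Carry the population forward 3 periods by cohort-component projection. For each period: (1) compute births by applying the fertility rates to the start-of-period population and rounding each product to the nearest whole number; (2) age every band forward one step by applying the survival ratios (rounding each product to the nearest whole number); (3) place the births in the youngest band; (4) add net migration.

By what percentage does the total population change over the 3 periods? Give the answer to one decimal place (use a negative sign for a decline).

Numbering the bands 1..6 from youngest to oldest:
[period 1]
Births: 9150 × 0.136 = 1244, 12950 × 0.279 = 3613 → 4857
Band 2: 8250 × 0.968 = 7986
Band 3: 2750 × 0.956 = 2629
Band 4: 7450 × 0.969 = 7219
Band 5: 9150 × 0.945 = 8647
Band 6: 12950 × 0.918 + 7150 × 0.665 = 11888 + 4755 = 16643
Net migration: Band 3 − 590 → 2039
End of period: [4857, 7986, 2039, 7219, 8647, 16643]
[period 2]
Births: 7219 × 0.136 = 982, 8647 × 0.279 = 2413 → 3395
Band 2: 4857 × 0.968 = 4702
Band 3: 7986 × 0.956 = 7635
Band 4: 2039 × 0.969 = 1976
Band 5: 7219 × 0.945 = 6822
Band 6: 8647 × 0.918 + 16643 × 0.665 = 7938 + 11068 = 19006
Net migration: Band 3 − 590 → 7045
End of period: [3395, 4702, 7045, 1976, 6822, 19006]
[period 3]
Births: 1976 × 0.136 = 269, 6822 × 0.279 = 1903 → 2172
Band 2: 3395 × 0.968 = 3286
Band 3: 4702 × 0.956 = 4495
Band 4: 7045 × 0.969 = 6827
Band 5: 1976 × 0.945 = 1867
Band 6: 6822 × 0.918 + 19006 × 0.665 = 6263 + 12639 = 18902
Net migration: Band 3 − 590 → 3905
End of period: [2172, 3286, 3905, 6827, 1867, 18902]
Total: 47700 → 36959; change = -10741; percentage change = -22.5%

-22.5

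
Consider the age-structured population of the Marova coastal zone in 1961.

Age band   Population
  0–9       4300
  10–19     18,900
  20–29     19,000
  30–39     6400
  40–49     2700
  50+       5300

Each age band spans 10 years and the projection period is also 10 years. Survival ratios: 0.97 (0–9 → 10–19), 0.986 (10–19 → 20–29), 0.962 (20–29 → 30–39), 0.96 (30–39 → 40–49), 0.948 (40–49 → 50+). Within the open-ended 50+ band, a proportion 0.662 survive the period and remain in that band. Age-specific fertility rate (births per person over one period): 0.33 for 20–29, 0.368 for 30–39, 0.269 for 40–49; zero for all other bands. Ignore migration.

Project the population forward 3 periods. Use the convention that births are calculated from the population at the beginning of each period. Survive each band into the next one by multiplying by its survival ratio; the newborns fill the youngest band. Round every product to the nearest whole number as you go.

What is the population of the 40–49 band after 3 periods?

(Groups numbered youngest = 1 to oldest = 6.)
— Period 1 —
Births: 19000 × 0.33 = 6270  |  6400 × 0.368 = 2355  |  2700 × 0.269 = 726 ⇒ total 9351
Group 2: 4300 × 0.97 = 4171
Group 3: 18900 × 0.986 = 18635
Group 4: 19000 × 0.962 = 18278
Group 5: 6400 × 0.96 = 6144
Group 6: 2700 × 0.948 + 5300 × 0.662 = 2560 + 3509 = 6069
Population now: 0–9=9351, 10–19=4171, 20–29=18635, 30–39=18278, 40–49=6144, 50+=6069
— Period 2 —
Births: 18635 × 0.33 = 6150  |  18278 × 0.368 = 6726  |  6144 × 0.269 = 1653 ⇒ total 14529
Group 2: 9351 × 0.97 = 9070
Group 3: 4171 × 0.986 = 4113
Group 4: 18635 × 0.962 = 17927
Group 5: 18278 × 0.96 = 17547
Group 6: 6144 × 0.948 + 6069 × 0.662 = 5825 + 4018 = 9843
Population now: 0–9=14529, 10–19=9070, 20–29=4113, 30–39=17927, 40–49=17547, 50+=9843
— Period 3 —
Births: 4113 × 0.33 = 1357  |  17927 × 0.368 = 6597  |  17547 × 0.269 = 4720 ⇒ total 12674
Group 2: 14529 × 0.97 = 14093
Group 3: 9070 × 0.986 = 8943
Group 4: 4113 × 0.962 = 3957
Group 5: 17927 × 0.96 = 17210
Group 6: 17547 × 0.948 + 9843 × 0.662 = 16635 + 6516 = 23151
Population now: 0–9=12674, 10–19=14093, 20–29=8943, 30–39=3957, 40–49=17210, 50+=23151

17210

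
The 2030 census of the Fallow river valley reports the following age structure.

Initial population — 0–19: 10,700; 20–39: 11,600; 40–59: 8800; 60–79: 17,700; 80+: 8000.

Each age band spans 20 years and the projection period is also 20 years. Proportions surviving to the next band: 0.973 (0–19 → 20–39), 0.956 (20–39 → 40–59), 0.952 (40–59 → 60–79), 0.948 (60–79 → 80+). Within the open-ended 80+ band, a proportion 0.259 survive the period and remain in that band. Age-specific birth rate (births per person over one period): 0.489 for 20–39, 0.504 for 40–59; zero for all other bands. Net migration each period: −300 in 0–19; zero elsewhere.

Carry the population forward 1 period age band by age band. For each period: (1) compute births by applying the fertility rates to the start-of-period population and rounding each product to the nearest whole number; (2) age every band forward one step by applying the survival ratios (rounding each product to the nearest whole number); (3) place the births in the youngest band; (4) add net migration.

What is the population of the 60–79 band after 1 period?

8378

(Groups numbered youngest = 1 to oldest = 5.)
[period 1]
Births: 11600 * 0.489 = 5672 ; 8800 * 0.504 = 4435 ⇒ total 10107
Group 2: 10700 * 0.973 = 10411
Group 3: 11600 * 0.956 = 11090
Group 4: 8800 * 0.952 = 8378
Group 5: 17700 * 0.948 + 8000 * 0.259 = 16780 + 2072 = 18852
Net migration: Group 1 − 300 → 9807
Population now: 0–19=9807, 20–39=10411, 40–59=11090, 60–79=8378, 80+=18852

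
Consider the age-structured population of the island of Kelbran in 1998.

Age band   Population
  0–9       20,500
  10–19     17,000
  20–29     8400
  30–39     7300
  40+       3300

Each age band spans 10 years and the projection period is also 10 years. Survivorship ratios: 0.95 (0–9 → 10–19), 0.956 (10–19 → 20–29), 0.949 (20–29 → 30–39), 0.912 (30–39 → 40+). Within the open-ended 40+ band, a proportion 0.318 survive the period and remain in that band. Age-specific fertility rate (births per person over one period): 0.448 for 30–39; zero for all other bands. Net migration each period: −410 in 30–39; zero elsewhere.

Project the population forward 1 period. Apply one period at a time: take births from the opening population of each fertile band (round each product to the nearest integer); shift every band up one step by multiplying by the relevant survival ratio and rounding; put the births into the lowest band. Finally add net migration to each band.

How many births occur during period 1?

[period 1]
Births: 7300 * 0.448 = 3270
10–19: 20500 * 0.95 = 19475
20–29: 17000 * 0.956 = 16252
30–39: 8400 * 0.949 = 7972
40+: 7300 * 0.912 + 3300 * 0.318 = 6658 + 1049 = 7707
Net migration: 30–39 − 410 → 7562
End of period: [3270, 19475, 16252, 7562, 7707]

3270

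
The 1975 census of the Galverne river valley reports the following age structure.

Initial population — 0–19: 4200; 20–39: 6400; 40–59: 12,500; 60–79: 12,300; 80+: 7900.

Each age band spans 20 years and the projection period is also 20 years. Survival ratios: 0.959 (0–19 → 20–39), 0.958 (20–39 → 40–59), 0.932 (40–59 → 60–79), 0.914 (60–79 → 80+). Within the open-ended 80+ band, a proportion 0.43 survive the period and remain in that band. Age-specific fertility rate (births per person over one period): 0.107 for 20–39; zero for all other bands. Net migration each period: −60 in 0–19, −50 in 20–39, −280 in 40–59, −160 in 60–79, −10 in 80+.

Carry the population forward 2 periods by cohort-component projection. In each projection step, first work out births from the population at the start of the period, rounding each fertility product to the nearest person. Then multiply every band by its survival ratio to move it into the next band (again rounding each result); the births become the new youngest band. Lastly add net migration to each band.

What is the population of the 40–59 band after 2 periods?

Numbering the groups 1..5 from youngest to oldest:
Period 1:
Births: 6400 × 0.107 = 685
Group 2: 4200 × 0.959 = 4028
Group 3: 6400 × 0.958 = 6131
Group 4: 12500 × 0.932 = 11650
Group 5: 12300 × 0.914 + 7900 × 0.43 = 11242 + 3397 = 14639
Net migration: Group 1 − 60 → 625; Group 2 − 50 → 3978; Group 3 − 280 → 5851; Group 4 − 160 → 11490; Group 5 − 10 → 14629
Population now: 0–19=625, 20–39=3978, 40–59=5851, 60–79=11490, 80+=14629
Period 2:
Births: 3978 × 0.107 = 426
Group 2: 625 × 0.959 = 599
Group 3: 3978 × 0.958 = 3811
Group 4: 5851 × 0.932 = 5453
Group 5: 11490 × 0.914 + 14629 × 0.43 = 10502 + 6290 = 16792
Net migration: Group 1 − 60 → 366; Group 2 − 50 → 549; Group 3 − 280 → 3531; Group 4 − 160 → 5293; Group 5 − 10 → 16782
Population now: 0–19=366, 20–39=549, 40–59=3531, 60–79=5293, 80+=16782

3531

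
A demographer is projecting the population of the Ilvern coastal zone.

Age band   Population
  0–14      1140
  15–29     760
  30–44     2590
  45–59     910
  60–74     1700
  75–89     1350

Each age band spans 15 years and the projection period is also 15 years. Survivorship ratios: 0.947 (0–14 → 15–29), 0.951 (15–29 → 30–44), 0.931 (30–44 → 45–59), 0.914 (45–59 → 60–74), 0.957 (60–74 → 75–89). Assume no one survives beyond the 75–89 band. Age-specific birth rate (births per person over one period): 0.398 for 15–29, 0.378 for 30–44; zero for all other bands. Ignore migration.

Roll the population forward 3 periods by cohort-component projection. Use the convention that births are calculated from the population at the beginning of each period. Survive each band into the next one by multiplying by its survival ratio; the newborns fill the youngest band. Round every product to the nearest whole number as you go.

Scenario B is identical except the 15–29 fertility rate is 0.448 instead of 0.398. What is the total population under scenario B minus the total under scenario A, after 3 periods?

Let group 1 be 0–14 through group 6 = 75–89.
[period 1]
Births: 760 × 0.398 = 302  |  2590 × 0.378 = 979 → total 1281
Group 2: 1140 × 0.947 = 1080
Group 3: 760 × 0.951 = 723
Group 4: 2590 × 0.931 = 2411
Group 5: 910 × 0.914 = 832
Group 6: 1700 × 0.957 = 1627
End of period: [1281, 1080, 723, 2411, 832, 1627]
[period 2]
Births: 1080 × 0.398 = 430  |  723 × 0.378 = 273 → total 703
Group 2: 1281 × 0.947 = 1213
Group 3: 1080 × 0.951 = 1027
Group 4: 723 × 0.931 = 673
Group 5: 2411 × 0.914 = 2204
Group 6: 832 × 0.957 = 796
End of period: [703, 1213, 1027, 673, 2204, 796]
[period 3]
Births: 1213 × 0.398 = 483  |  1027 × 0.378 = 388 → total 871
Group 2: 703 × 0.947 = 666
Group 3: 1213 × 0.951 = 1154
Group 4: 1027 × 0.931 = 956
Group 5: 673 × 0.914 = 615
Group 6: 2204 × 0.957 = 2109
End of period: [871, 666, 1154, 956, 615, 2109]
Scenario A total after 3 periods: 6371
Scenario B projection —
[period 1]
Births: 760 × 0.448 = 340  |  2590 × 0.378 = 979 → total 1319
Group 2: 1140 × 0.947 = 1080
Group 3: 760 × 0.951 = 723
Group 4: 2590 × 0.931 = 2411
Group 5: 910 × 0.914 = 832
Group 6: 1700 × 0.957 = 1627
End of period: [1319, 1080, 723, 2411, 832, 1627]
[period 2]
Births: 1080 × 0.448 = 484  |  723 × 0.378 = 273 → total 757
Group 2: 1319 × 0.947 = 1249
Group 3: 1080 × 0.951 = 1027
Group 4: 723 × 0.931 = 673
Group 5: 2411 × 0.914 = 2204
Group 6: 832 × 0.957 = 796
End of period: [757, 1249, 1027, 673, 2204, 796]
[period 3]
Births: 1249 × 0.448 = 560  |  1027 × 0.378 = 388 → total 948
Group 2: 757 × 0.947 = 717
Group 3: 1249 × 0.951 = 1188
Group 4: 1027 × 0.931 = 956
Group 5: 673 × 0.914 = 615
Group 6: 2204 × 0.957 = 2109
End of period: [948, 717, 1188, 956, 615, 2109]
Scenario B total after 3 periods: 6533
Difference B − A = 6533 − 6371 = 162

162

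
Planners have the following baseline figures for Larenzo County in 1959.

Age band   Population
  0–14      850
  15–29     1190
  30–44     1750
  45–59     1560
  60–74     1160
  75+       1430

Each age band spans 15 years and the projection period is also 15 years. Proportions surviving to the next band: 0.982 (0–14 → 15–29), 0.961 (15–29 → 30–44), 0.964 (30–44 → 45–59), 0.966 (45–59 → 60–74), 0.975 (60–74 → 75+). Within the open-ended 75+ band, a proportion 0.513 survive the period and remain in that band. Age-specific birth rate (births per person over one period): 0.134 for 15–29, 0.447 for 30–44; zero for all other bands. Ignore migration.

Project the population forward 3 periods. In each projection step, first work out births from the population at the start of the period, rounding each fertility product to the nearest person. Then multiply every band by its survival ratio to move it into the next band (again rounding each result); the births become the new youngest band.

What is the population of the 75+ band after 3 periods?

(Bands numbered youngest = 1 to oldest = 6.)
Period 1:
Births: 1190 × 0.134 = 159 ; 1750 × 0.447 = 782 → total 941
Band 2: 850 × 0.982 = 835
Band 3: 1190 × 0.961 = 1144
Band 4: 1750 × 0.964 = 1687
Band 5: 1560 × 0.966 = 1507
Band 6: 1160 × 0.975 + 1430 × 0.513 = 1131 + 734 = 1865
→ [941, 835, 1144, 1687, 1507, 1865]
Period 2:
Births: 835 × 0.134 = 112 ; 1144 × 0.447 = 511 → total 623
Band 2: 941 × 0.982 = 924
Band 3: 835 × 0.961 = 802
Band 4: 1144 × 0.964 = 1103
Band 5: 1687 × 0.966 = 1630
Band 6: 1507 × 0.975 + 1865 × 0.513 = 1469 + 957 = 2426
→ [623, 924, 802, 1103, 1630, 2426]
Period 3:
Births: 924 × 0.134 = 124 ; 802 × 0.447 = 358 → total 482
Band 2: 623 × 0.982 = 612
Band 3: 924 × 0.961 = 888
Band 4: 802 × 0.964 = 773
Band 5: 1103 × 0.966 = 1065
Band 6: 1630 × 0.975 + 2426 × 0.513 = 1589 + 1245 = 2834
→ [482, 612, 888, 773, 1065, 2834]

2834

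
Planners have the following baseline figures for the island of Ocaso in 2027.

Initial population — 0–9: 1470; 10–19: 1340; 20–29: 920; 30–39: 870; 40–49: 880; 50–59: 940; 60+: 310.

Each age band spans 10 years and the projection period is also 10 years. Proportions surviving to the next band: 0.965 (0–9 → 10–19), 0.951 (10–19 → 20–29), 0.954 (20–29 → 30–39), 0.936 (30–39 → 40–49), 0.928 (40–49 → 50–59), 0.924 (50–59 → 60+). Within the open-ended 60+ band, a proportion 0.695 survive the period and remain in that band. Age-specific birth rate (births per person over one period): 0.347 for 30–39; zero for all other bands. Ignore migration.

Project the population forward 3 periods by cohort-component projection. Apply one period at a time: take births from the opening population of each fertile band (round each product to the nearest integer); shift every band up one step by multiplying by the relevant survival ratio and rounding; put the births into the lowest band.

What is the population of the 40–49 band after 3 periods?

1137

After projecting period 1:
Births: 870 * 0.347 = 302
10–19: 1470 * 0.965 = 1419
20–29: 1340 * 0.951 = 1274
30–39: 920 * 0.954 = 878
40–49: 870 * 0.936 = 814
50–59: 880 * 0.928 = 817
60+: 940 * 0.924 + 310 * 0.695 = 869 + 215 = 1084
Population now: 0–9=302, 10–19=1419, 20–29=1274, 30–39=878, 40–49=814, 50–59=817, 60+=1084
After projecting period 2:
Births: 878 * 0.347 = 305
10–19: 302 * 0.965 = 291
20–29: 1419 * 0.951 = 1349
30–39: 1274 * 0.954 = 1215
40–49: 878 * 0.936 = 822
50–59: 814 * 0.928 = 755
60+: 817 * 0.924 + 1084 * 0.695 = 755 + 753 = 1508
Population now: 0–9=305, 10–19=291, 20–29=1349, 30–39=1215, 40–49=822, 50–59=755, 60+=1508
After projecting period 3:
Births: 1215 * 0.347 = 422
10–19: 305 * 0.965 = 294
20–29: 291 * 0.951 = 277
30–39: 1349 * 0.954 = 1287
40–49: 1215 * 0.936 = 1137
50–59: 822 * 0.928 = 763
60+: 755 * 0.924 + 1508 * 0.695 = 698 + 1048 = 1746
Population now: 0–9=422, 10–19=294, 20–29=277, 30–39=1287, 40–49=1137, 50–59=763, 60+=1746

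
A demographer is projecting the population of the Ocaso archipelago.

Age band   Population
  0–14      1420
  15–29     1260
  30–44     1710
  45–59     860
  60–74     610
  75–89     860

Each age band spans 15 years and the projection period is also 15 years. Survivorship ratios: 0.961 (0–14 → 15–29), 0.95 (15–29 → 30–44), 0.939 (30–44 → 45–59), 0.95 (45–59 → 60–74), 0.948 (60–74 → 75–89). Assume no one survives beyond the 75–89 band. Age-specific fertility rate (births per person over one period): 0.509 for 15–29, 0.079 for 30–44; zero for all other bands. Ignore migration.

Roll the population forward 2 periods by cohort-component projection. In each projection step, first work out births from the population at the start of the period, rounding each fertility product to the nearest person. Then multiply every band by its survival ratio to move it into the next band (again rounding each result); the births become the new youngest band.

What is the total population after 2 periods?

Period 1.
Births: 1260 × 0.509 = 641, 1710 × 0.079 = 135 — total 776
15–29: 1420 × 0.961 = 1365
30–44: 1260 × 0.95 = 1197
45–59: 1710 × 0.939 = 1606
60–74: 860 × 0.95 = 817
75–89: 610 × 0.948 = 578
Population now: 0–14=776, 15–29=1365, 30–44=1197, 45–59=1606, 60–74=817, 75–89=578
Period 2.
Births: 1365 × 0.509 = 695, 1197 × 0.079 = 95 — total 790
15–29: 776 × 0.961 = 746
30–44: 1365 × 0.95 = 1297
45–59: 1197 × 0.939 = 1124
60–74: 1606 × 0.95 = 1526
75–89: 817 × 0.948 = 775
Population now: 0–14=790, 15–29=746, 30–44=1297, 45–59=1124, 60–74=1526, 75–89=775
Total after period 2: 790 + 746 + 1297 + 1124 + 1526 + 775 = 6258

6258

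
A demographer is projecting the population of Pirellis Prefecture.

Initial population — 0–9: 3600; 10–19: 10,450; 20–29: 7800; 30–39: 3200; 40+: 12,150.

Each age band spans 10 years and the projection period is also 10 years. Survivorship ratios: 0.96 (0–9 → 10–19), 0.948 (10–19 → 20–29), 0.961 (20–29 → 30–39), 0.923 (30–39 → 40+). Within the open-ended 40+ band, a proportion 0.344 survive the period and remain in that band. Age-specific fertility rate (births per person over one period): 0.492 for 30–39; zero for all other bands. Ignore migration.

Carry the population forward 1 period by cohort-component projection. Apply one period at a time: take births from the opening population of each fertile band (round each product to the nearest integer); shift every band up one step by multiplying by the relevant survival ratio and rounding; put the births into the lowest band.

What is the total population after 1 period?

29567

Let band 1 be 0–9 through band 5 = 40+.
After projecting period 1:
Births: 3200 × 0.492 = 1574
Band 2: 3600 × 0.96 = 3456
Band 3: 10450 × 0.948 = 9907
Band 4: 7800 × 0.961 = 7496
Band 5: 3200 × 0.923 + 12150 × 0.344 = 2954 + 4180 = 7134
End of period: [1574, 3456, 9907, 7496, 7134]
Total after period 1: 1574 + 3456 + 9907 + 7496 + 7134 = 29567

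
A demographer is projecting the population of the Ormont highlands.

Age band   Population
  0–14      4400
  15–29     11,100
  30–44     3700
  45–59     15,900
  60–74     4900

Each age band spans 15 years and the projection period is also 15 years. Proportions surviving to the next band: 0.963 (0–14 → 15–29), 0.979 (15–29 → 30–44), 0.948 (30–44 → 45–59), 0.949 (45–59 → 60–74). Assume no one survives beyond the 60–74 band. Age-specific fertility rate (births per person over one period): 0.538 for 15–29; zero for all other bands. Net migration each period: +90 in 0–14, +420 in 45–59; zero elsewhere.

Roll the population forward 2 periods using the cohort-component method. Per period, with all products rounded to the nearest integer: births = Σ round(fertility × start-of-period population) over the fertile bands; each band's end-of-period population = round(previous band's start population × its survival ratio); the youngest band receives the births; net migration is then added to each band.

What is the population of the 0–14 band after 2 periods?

(Bands numbered youngest = 1 to oldest = 5.)
Period 1.
Births: 11100 * 0.538 = 5972
Band 2: 4400 * 0.963 = 4237
Band 3: 11100 * 0.979 = 10867
Band 4: 3700 * 0.948 = 3508
Band 5: 15900 * 0.949 = 15089
Net migration: Band 1 + 90 → 6062; Band 4 + 420 → 3928
End of period: [6062, 4237, 10867, 3928, 15089]
Period 2.
Births: 4237 * 0.538 = 2280
Band 2: 6062 * 0.963 = 5838
Band 3: 4237 * 0.979 = 4148
Band 4: 10867 * 0.948 = 10302
Band 5: 3928 * 0.949 = 3728
Net migration: Band 1 + 90 → 2370; Band 4 + 420 → 10722
End of period: [2370, 5838, 4148, 10722, 3728]

2370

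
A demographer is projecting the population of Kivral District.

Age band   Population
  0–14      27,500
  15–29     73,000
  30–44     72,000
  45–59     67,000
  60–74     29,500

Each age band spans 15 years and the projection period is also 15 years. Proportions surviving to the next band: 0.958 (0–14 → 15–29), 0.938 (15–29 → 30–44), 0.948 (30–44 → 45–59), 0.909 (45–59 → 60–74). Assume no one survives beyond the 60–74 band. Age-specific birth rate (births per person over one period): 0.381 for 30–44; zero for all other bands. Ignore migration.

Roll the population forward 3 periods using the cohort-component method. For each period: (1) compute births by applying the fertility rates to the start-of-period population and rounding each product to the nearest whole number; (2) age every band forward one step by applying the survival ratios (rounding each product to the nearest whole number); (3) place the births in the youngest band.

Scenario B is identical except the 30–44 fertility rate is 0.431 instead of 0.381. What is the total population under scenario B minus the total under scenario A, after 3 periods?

7750

Call the bands 1 to 5, youngest first.
After projecting period 1:
Births: 72000 × 0.381 = 27432
Band 2: 27500 × 0.958 = 26345
Band 3: 73000 × 0.938 = 68474
Band 4: 72000 × 0.948 = 68256
Band 5: 67000 × 0.909 = 60903
End of period: [27432, 26345, 68474, 68256, 60903]
After projecting period 2:
Births: 68474 × 0.381 = 26089
Band 2: 27432 × 0.958 = 26280
Band 3: 26345 × 0.938 = 24712
Band 4: 68474 × 0.948 = 64913
Band 5: 68256 × 0.909 = 62045
End of period: [26089, 26280, 24712, 64913, 62045]
After projecting period 3:
Births: 24712 × 0.381 = 9415
Band 2: 26089 × 0.958 = 24993
Band 3: 26280 × 0.938 = 24651
Band 4: 24712 × 0.948 = 23427
Band 5: 64913 × 0.909 = 59006
End of period: [9415, 24993, 24651, 23427, 59006]
Scenario A total after 3 periods: 141492
Scenario B projection —
After projecting period 1:
Births: 72000 × 0.431 = 31032
Band 2: 27500 × 0.958 = 26345
Band 3: 73000 × 0.938 = 68474
Band 4: 72000 × 0.948 = 68256
Band 5: 67000 × 0.909 = 60903
End of period: [31032, 26345, 68474, 68256, 60903]
After projecting period 2:
Births: 68474 × 0.431 = 29512
Band 2: 31032 × 0.958 = 29729
Band 3: 26345 × 0.938 = 24712
Band 4: 68474 × 0.948 = 64913
Band 5: 68256 × 0.909 = 62045
End of period: [29512, 29729, 24712, 64913, 62045]
After projecting period 3:
Births: 24712 × 0.431 = 10651
Band 2: 29512 × 0.958 = 28272
Band 3: 29729 × 0.938 = 27886
Band 4: 24712 × 0.948 = 23427
Band 5: 64913 × 0.909 = 59006
End of period: [10651, 28272, 27886, 23427, 59006]
Scenario B total after 3 periods: 149242
Difference B − A = 149242 − 141492 = 7750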